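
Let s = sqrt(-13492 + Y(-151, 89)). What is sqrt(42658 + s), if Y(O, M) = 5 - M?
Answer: sqrt(42658 + 2*I*sqrt(3394)) ≈ 206.54 + 0.2821*I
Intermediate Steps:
s = 2*I*sqrt(3394) (s = sqrt(-13492 + (5 - 1*89)) = sqrt(-13492 + (5 - 89)) = sqrt(-13492 - 84) = sqrt(-13576) = 2*I*sqrt(3394) ≈ 116.52*I)
sqrt(42658 + s) = sqrt(42658 + 2*I*sqrt(3394))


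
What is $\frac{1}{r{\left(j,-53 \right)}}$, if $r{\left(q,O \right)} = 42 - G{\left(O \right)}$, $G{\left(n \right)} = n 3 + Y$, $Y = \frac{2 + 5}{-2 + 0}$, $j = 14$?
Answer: $\frac{2}{409} \approx 0.00489$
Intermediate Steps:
$Y = - \frac{7}{2}$ ($Y = \frac{7}{-2} = 7 \left(- \frac{1}{2}\right) = - \frac{7}{2} \approx -3.5$)
$G{\left(n \right)} = - \frac{7}{2} + 3 n$ ($G{\left(n \right)} = n 3 - \frac{7}{2} = 3 n - \frac{7}{2} = - \frac{7}{2} + 3 n$)
$r{\left(q,O \right)} = \frac{91}{2} - 3 O$ ($r{\left(q,O \right)} = 42 - \left(- \frac{7}{2} + 3 O\right) = \frac{91}{2} - 3 O$)
$\frac{1}{r{\left(j,-53 \right)}} = \frac{1}{\frac{91}{2} - -159} = \frac{1}{\frac{91}{2} + 159} = \frac{1}{\frac{409}{2}} = \frac{2}{409}$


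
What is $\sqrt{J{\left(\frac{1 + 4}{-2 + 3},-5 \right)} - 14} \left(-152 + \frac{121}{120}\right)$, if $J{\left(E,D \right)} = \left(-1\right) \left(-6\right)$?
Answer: $- \frac{18119 i \sqrt{2}}{60} \approx - 427.07 i$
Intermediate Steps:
$J{\left(E,D \right)} = 6$
$\sqrt{J{\left(\frac{1 + 4}{-2 + 3},-5 \right)} - 14} \left(-152 + \frac{121}{120}\right) = \sqrt{6 - 14} \left(-152 + \frac{121}{120}\right) = \sqrt{-8} \left(-152 + 121 \cdot \frac{1}{120}\right) = 2 i \sqrt{2} \left(-152 + \frac{121}{120}\right) = 2 i \sqrt{2} \left(- \frac{18119}{120}\right) = - \frac{18119 i \sqrt{2}}{60}$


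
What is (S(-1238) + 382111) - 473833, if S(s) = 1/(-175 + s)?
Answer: -129603187/1413 ≈ -91722.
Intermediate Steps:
(S(-1238) + 382111) - 473833 = (1/(-175 - 1238) + 382111) - 473833 = (1/(-1413) + 382111) - 473833 = (-1/1413 + 382111) - 473833 = 539922842/1413 - 473833 = -129603187/1413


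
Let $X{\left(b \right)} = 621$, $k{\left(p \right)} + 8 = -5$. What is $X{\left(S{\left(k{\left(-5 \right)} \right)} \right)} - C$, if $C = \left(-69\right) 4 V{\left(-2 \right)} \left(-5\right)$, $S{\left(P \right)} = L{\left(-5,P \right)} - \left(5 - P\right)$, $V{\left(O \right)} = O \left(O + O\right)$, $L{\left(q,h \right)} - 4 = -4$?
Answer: $-10419$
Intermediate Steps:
$L{\left(q,h \right)} = 0$ ($L{\left(q,h \right)} = 4 - 4 = 0$)
$V{\left(O \right)} = 2 O^{2}$ ($V{\left(O \right)} = O 2 O = 2 O^{2}$)
$k{\left(p \right)} = -13$ ($k{\left(p \right)} = -8 - 5 = -13$)
$S{\left(P \right)} = -5 + P$ ($S{\left(P \right)} = 0 - \left(5 - P\right) = 0 + \left(-5 + P\right) = -5 + P$)
$C = 11040$ ($C = \left(-69\right) 4 \cdot 2 \left(-2\right)^{2} \left(-5\right) = - 276 \cdot 2 \cdot 4 \left(-5\right) = - 276 \cdot 8 \left(-5\right) = \left(-276\right) \left(-40\right) = 11040$)
$X{\left(S{\left(k{\left(-5 \right)} \right)} \right)} - C = 621 - 11040 = -10419$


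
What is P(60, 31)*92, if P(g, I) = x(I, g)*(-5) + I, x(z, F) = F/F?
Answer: 2392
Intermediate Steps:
x(z, F) = 1
P(g, I) = -5 + I (P(g, I) = 1*(-5) + I = -5 + I)
P(60, 31)*92 = (-5 + 31)*92 = 26*92 = 2392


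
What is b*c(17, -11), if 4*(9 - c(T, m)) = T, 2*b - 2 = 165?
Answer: 3173/8 ≈ 396.63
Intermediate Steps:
b = 167/2 (b = 1 + (½)*165 = 1 + 165/2 = 167/2 ≈ 83.500)
c(T, m) = 9 - T/4
b*c(17, -11) = 167*(9 - ¼*17)/2 = 167*(9 - 17/4)/2 = (167/2)*(19/4) = 3173/8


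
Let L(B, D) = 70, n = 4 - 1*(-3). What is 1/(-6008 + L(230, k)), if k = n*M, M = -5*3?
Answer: -1/5938 ≈ -0.00016841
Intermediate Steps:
n = 7 (n = 4 + 3 = 7)
M = -15
k = -105 (k = 7*(-15) = -105)
1/(-6008 + L(230, k)) = 1/(-6008 + 70) = 1/(-5938) = -1/5938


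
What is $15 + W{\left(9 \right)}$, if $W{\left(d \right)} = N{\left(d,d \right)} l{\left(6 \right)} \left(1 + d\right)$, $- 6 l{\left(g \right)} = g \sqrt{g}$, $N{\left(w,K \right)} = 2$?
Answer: $15 - 20 \sqrt{6} \approx -33.99$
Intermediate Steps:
$l{\left(g \right)} = - \frac{g^{\frac{3}{2}}}{6}$ ($l{\left(g \right)} = - \frac{g \sqrt{g}}{6} = - \frac{g^{\frac{3}{2}}}{6}$)
$W{\left(d \right)} = - 2 \sqrt{6} \left(1 + d\right)$ ($W{\left(d \right)} = 2 \left(- \frac{6^{\frac{3}{2}}}{6}\right) \left(1 + d\right) = 2 \left(- \frac{6 \sqrt{6}}{6}\right) \left(1 + d\right) = 2 \left(- \sqrt{6}\right) \left(1 + d\right) = - 2 \sqrt{6} \left(1 + d\right)$)
$15 + W{\left(9 \right)} = 15 + 2 \sqrt{6} \left(-1 - 9\right) = 15 + 2 \sqrt{6} \left(-10\right) = 15 - 20 \sqrt{6}$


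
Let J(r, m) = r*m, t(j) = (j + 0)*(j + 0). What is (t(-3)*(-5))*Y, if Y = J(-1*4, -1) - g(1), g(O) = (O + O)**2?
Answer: 0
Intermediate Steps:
g(O) = 4*O**2 (g(O) = (2*O)**2 = 4*O**2)
t(j) = j**2 (t(j) = j*j = j**2)
J(r, m) = m*r
Y = 0 (Y = -(-1)*4 - 4*1**2 = -1*(-4) - 4 = 4 - 1*4 = 4 - 4 = 0)
(t(-3)*(-5))*Y = ((-3)**2*(-5))*0 = (9*(-5))*0 = -45*0 = 0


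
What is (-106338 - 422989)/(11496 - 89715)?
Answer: 529327/78219 ≈ 6.7672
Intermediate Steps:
(-106338 - 422989)/(11496 - 89715) = -529327/(-78219) = -529327*(-1/78219) = 529327/78219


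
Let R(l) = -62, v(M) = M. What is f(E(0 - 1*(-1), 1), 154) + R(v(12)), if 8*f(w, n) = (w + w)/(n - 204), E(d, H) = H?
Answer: -12401/200 ≈ -62.005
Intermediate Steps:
f(w, n) = w/(4*(-204 + n)) (f(w, n) = ((w + w)/(n - 204))/8 = ((2*w)/(-204 + n))/8 = (2*w/(-204 + n))/8 = w/(4*(-204 + n)))
f(E(0 - 1*(-1), 1), 154) + R(v(12)) = (¼)*1/(-204 + 154) - 62 = (¼)*1/(-50) - 62 = (¼)*1*(-1/50) - 62 = -1/200 - 62 = -12401/200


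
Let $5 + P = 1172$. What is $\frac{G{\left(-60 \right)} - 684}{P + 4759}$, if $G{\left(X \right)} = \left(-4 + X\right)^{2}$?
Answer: $\frac{1706}{2963} \approx 0.57577$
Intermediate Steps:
$P = 1167$ ($P = -5 + 1172 = 1167$)
$\frac{G{\left(-60 \right)} - 684}{P + 4759} = \frac{\left(-4 - 60\right)^{2} - 684}{1167 + 4759} = \frac{\left(-64\right)^{2} - 684}{5926} = \left(4096 - 684\right) \frac{1}{5926} = 3412 \cdot \frac{1}{5926} = \frac{1706}{2963}$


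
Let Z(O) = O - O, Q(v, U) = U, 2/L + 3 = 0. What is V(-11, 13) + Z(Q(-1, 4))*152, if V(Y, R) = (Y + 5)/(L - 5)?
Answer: 18/17 ≈ 1.0588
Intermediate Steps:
L = -⅔ (L = 2/(-3 + 0) = 2/(-3) = 2*(-⅓) = -⅔ ≈ -0.66667)
V(Y, R) = -15/17 - 3*Y/17 (V(Y, R) = (Y + 5)/(-⅔ - 5) = (5 + Y)/(-17/3) = (5 + Y)*(-3/17) = -15/17 - 3*Y/17)
Z(O) = 0
V(-11, 13) + Z(Q(-1, 4))*152 = (-15/17 - 3/17*(-11)) + 0*152 = (-15/17 + 33/17) + 0 = 18/17 + 0 = 18/17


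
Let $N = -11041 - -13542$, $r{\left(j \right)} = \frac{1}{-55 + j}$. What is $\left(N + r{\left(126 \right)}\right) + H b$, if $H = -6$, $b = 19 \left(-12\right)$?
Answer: $\frac{274700}{71} \approx 3869.0$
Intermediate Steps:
$b = -228$
$N = 2501$ ($N = -11041 + 13542 = 2501$)
$\left(N + r{\left(126 \right)}\right) + H b = \left(2501 + \frac{1}{-55 + 126}\right) - -1368 = \left(2501 + \frac{1}{71}\right) + 1368 = \frac{177572}{71} + 1368 = \frac{274700}{71}$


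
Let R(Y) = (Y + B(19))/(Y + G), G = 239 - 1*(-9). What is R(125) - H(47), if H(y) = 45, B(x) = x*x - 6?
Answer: -16305/373 ≈ -43.713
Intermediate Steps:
B(x) = -6 + x**2 (B(x) = x**2 - 6 = -6 + x**2)
G = 248 (G = 239 + 9 = 248)
R(Y) = (355 + Y)/(248 + Y) (R(Y) = (Y + (-6 + 19**2))/(Y + 248) = (Y + (-6 + 361))/(248 + Y) = (Y + 355)/(248 + Y) = (355 + Y)/(248 + Y))
R(125) - H(47) = (355 + 125)/(248 + 125) - 1*45 = 480/373 - 45 = -16305/373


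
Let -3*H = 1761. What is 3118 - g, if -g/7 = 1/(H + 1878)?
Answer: 4025345/1291 ≈ 3118.0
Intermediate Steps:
H = -587 (H = -⅓*1761 = -587)
g = -7/1291 (g = -7/(-587 + 1878) = -7/1291 ≈ -0.0054222)
3118 - g = 3118 - 1*(-7/1291) = 3118 + 7/1291 = 4025345/1291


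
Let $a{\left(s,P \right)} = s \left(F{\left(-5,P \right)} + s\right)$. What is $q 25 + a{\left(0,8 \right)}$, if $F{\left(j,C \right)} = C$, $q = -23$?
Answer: $-575$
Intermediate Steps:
$a{\left(s,P \right)} = s \left(P + s\right)$
$q 25 + a{\left(0,8 \right)} = \left(-23\right) 25 + 0 \left(8 + 0\right) = -575 + 0 \cdot 8 = -575 + 0 = -575$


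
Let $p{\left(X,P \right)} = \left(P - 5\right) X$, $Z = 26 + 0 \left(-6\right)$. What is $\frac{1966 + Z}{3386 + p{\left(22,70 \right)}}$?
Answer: $\frac{249}{602} \approx 0.41362$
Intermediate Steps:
$Z = 26$ ($Z = 26 + 0 = 26$)
$p{\left(X,P \right)} = X \left(-5 + P\right)$ ($p{\left(X,P \right)} = \left(-5 + P\right) X = X \left(-5 + P\right)$)
$\frac{1966 + Z}{3386 + p{\left(22,70 \right)}} = \frac{1966 + 26}{3386 + 22 \left(-5 + 70\right)} = \frac{1992}{3386 + 22 \cdot 65} = \frac{1992}{3386 + 1430} = \frac{1992}{4816} = 1992 \cdot \frac{1}{4816} = \frac{249}{602}$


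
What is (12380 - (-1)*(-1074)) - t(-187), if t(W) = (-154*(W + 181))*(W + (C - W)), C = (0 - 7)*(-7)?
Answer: -33970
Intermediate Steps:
C = 49 (C = -7*(-7) = 49)
t(W) = -1365826 - 7546*W (t(W) = (-154*(W + 181))*(W + (49 - W)) = -154*(181 + W)*49 = (-27874 - 154*W)*49 = -1365826 - 7546*W)
(12380 - (-1)*(-1074)) - t(-187) = (12380 - (-1)*(-1074)) - (-1365826 - 7546*(-187)) = (12380 - 1*1074) - (-1365826 + 1411102) = (12380 - 1074) - 1*45276 = 11306 - 45276 = -33970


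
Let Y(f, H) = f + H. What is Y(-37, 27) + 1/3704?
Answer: -37039/3704 ≈ -9.9997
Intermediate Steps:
Y(f, H) = H + f
Y(-37, 27) + 1/3704 = (27 - 37) + 1/3704 = -10 + 1/3704 = -37039/3704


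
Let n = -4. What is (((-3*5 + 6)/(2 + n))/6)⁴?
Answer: 81/256 ≈ 0.31641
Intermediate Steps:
(((-3*5 + 6)/(2 + n))/6)⁴ = (((-3*5 + 6)/(2 - 4))/6)⁴ = (((-15 + 6)/(-2))*(⅙))⁴ = (-9*(-½)*(⅙))⁴ = ((9/2)*(⅙))⁴ = (¾)⁴ = 81/256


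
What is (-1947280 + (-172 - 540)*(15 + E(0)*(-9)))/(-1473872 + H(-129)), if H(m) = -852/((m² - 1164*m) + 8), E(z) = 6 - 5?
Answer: 81382157840/61462304953 ≈ 1.3241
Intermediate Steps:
E(z) = 1
H(m) = -852/(8 + m² - 1164*m)
(-1947280 + (-172 - 540)*(15 + E(0)*(-9)))/(-1473872 + H(-129)) = (-1947280 + (-172 - 540)*(15 + 1*(-9)))/(-1473872 - 852/(8 + (-129)² - 1164*(-129))) = (-1947280 - 712*(15 - 9))/(-1473872 - 852/(8 + 16641 + 150156)) = (-1947280 - 712*6)/(-1473872 - 852/166805) = (-1947280 - 4272)/(-1473872 - 852*1/166805) = -1951552/(-1473872 - 852/166805) = -1951552/(-245849219812/166805) = -1951552*(-166805/245849219812) = 81382157840/61462304953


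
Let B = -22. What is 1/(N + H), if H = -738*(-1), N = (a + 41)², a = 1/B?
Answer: 484/1168993 ≈ 0.00041403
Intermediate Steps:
a = -1/22 (a = 1/(-22) = -1/22 ≈ -0.045455)
N = 811801/484 (N = (-1/22 + 41)² = (901/22)² = 811801/484 ≈ 1677.3)
H = 738
1/(N + H) = 1/(811801/484 + 738) = 1/(1168993/484) = 484/1168993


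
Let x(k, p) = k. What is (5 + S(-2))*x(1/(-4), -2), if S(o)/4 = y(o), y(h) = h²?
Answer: -21/4 ≈ -5.2500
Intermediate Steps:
S(o) = 4*o²
(5 + S(-2))*x(1/(-4), -2) = (5 + 4*(-2)²)/(-4) = (5 + 4*4)*(-¼) = (5 + 16)*(-¼) = 21*(-¼) = -21/4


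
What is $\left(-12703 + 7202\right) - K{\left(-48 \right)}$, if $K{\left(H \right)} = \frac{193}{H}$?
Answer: $- \frac{263855}{48} \approx -5497.0$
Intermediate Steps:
$\left(-12703 + 7202\right) - K{\left(-48 \right)} = \left(-12703 + 7202\right) - \frac{193}{-48} = -5501 - 193 \left(- \frac{1}{48}\right) = -5501 - - \frac{193}{48} = -5501 + \frac{193}{48} = - \frac{263855}{48}$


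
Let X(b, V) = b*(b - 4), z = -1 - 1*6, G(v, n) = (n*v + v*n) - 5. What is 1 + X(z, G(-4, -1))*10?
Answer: 771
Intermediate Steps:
G(v, n) = -5 + 2*n*v (G(v, n) = (n*v + n*v) - 5 = 2*n*v - 5 = -5 + 2*n*v)
z = -7 (z = -1 - 6 = -7)
X(b, V) = b*(-4 + b)
1 + X(z, G(-4, -1))*10 = 1 - 7*(-4 - 7)*10 = 1 - 7*(-11)*10 = 1 + 77*10 = 1 + 770 = 771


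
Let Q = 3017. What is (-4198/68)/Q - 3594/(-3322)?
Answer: 180846227/170382058 ≈ 1.0614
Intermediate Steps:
(-4198/68)/Q - 3594/(-3322) = -4198/68/3017 - 3594/(-3322) = -4198*1/68*(1/3017) - 3594*(-1/3322) = -2099/34*1/3017 + 1797/1661 = -2099/102578 + 1797/1661 = 180846227/170382058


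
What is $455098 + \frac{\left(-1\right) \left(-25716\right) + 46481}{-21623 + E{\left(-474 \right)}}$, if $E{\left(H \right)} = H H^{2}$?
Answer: $\frac{48476150081409}{106518047} \approx 4.551 \cdot 10^{5}$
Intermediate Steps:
$E{\left(H \right)} = H^{3}$
$455098 + \frac{\left(-1\right) \left(-25716\right) + 46481}{-21623 + E{\left(-474 \right)}} = 455098 + \frac{\left(-1\right) \left(-25716\right) + 46481}{-21623 + \left(-474\right)^{3}} = 455098 + \frac{25716 + 46481}{-21623 - 106496424} = 455098 + \frac{72197}{-106518047} = 455098 + 72197 \left(- \frac{1}{106518047}\right) = 455098 - \frac{72197}{106518047} = \frac{48476150081409}{106518047}$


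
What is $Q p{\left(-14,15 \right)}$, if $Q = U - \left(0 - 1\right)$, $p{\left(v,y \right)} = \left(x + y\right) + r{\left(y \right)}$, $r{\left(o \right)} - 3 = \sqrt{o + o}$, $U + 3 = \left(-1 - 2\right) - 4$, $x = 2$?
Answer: $-180 - 9 \sqrt{30} \approx -229.29$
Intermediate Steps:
$U = -10$ ($U = -3 - 7 = -10$)
$r{\left(o \right)} = 3 + \sqrt{2} \sqrt{o}$ ($r{\left(o \right)} = 3 + \sqrt{o + o} = 3 + \sqrt{2 o} = 3 + \sqrt{2} \sqrt{o}$)
$p{\left(v,y \right)} = 5 + y + \sqrt{2} \sqrt{y}$ ($p{\left(v,y \right)} = \left(2 + y\right) + \left(3 + \sqrt{2} \sqrt{y}\right) = 5 + y + \sqrt{2} \sqrt{y}$)
$Q = -9$ ($Q = -10 - \left(0 - 1\right) = -10 - -1 = -10 + 1 = -9$)
$Q p{\left(-14,15 \right)} = - 9 \left(5 + 15 + \sqrt{2} \sqrt{15}\right) = - 9 \left(5 + 15 + \sqrt{30}\right) = - 9 \left(20 + \sqrt{30}\right) = -180 - 9 \sqrt{30}$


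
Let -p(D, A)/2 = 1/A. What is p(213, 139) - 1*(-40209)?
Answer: 5589049/139 ≈ 40209.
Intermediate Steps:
p(D, A) = -2/A
p(213, 139) - 1*(-40209) = -2/139 - 1*(-40209) = -2*1/139 + 40209 = -2/139 + 40209 = 5589049/139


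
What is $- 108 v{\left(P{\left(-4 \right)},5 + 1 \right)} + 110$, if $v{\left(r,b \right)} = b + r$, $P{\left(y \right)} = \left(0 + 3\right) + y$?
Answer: $-430$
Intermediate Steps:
$P{\left(y \right)} = 3 + y$
$- 108 v{\left(P{\left(-4 \right)},5 + 1 \right)} + 110 = - 108 \left(\left(5 + 1\right) + \left(3 - 4\right)\right) + 110 = - 108 \left(6 - 1\right) + 110 = \left(-108\right) 5 + 110 = -540 + 110 = -430$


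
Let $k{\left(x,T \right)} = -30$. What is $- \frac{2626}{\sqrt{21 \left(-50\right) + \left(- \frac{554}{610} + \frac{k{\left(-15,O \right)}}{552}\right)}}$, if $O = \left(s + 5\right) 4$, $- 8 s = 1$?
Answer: $\frac{5252 i \sqrt{206872413135}}{29490009} \approx 81.003 i$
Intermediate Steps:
$s = - \frac{1}{8}$ ($s = \left(- \frac{1}{8}\right) 1 = - \frac{1}{8} \approx -0.125$)
$O = \frac{39}{2}$ ($O = \left(- \frac{1}{8} + 5\right) 4 = \frac{39}{8} \cdot 4 = \frac{39}{2} \approx 19.5$)
$- \frac{2626}{\sqrt{21 \left(-50\right) + \left(- \frac{554}{610} + \frac{k{\left(-15,O \right)}}{552}\right)}} = - \frac{2626}{\sqrt{21 \left(-50\right) - \left(\frac{5}{92} + \frac{277}{305}\right)}} = - \frac{2626}{\sqrt{-1050 - \frac{27009}{28060}}} = - \frac{2626}{\sqrt{- \frac{29490009}{28060}}} = - \frac{2626}{\frac{1}{14030} i \sqrt{206872413135}} = - 2626 \left(- \frac{2 i \sqrt{206872413135}}{29490009}\right) = \frac{5252 i \sqrt{206872413135}}{29490009}$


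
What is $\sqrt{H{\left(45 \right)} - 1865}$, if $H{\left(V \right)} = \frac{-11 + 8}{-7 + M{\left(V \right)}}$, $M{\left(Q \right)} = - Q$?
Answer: $\frac{i \sqrt{1260701}}{26} \approx 43.185 i$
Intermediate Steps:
$H{\left(V \right)} = - \frac{3}{-7 - V}$ ($H{\left(V \right)} = \frac{-11 + 8}{-7 - V} = - \frac{3}{-7 - V}$)
$\sqrt{H{\left(45 \right)} - 1865} = \sqrt{\frac{3}{7 + 45} - 1865} = \sqrt{\frac{3}{52} - 1865} = \sqrt{- \frac{96977}{52}} = \frac{i \sqrt{1260701}}{26}$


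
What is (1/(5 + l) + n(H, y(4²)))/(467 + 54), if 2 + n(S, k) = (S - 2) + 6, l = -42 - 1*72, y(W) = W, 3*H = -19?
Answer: -1420/170367 ≈ -0.0083349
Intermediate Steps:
H = -19/3 (H = (⅓)*(-19) = -19/3 ≈ -6.3333)
l = -114 (l = -42 - 72 = -114)
n(S, k) = 2 + S (n(S, k) = -2 + ((S - 2) + 6) = -2 + ((-2 + S) + 6) = -2 + (4 + S) = 2 + S)
(1/(5 + l) + n(H, y(4²)))/(467 + 54) = (1/(5 - 114) + (2 - 19/3))/(467 + 54) = (1/(-109) - 13/3)/521 = (-1/109 - 13/3)*(1/521) = -1420/327*1/521 = -1420/170367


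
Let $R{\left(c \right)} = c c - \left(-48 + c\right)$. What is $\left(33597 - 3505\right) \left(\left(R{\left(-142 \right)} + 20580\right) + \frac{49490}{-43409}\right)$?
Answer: $\frac{53469106095472}{43409} \approx 1.2318 \cdot 10^{9}$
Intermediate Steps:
$R{\left(c \right)} = 48 + c^{2} - c$ ($R{\left(c \right)} = c^{2} - \left(-48 + c\right) = 48 + c^{2} - c$)
$\left(33597 - 3505\right) \left(\left(R{\left(-142 \right)} + 20580\right) + \frac{49490}{-43409}\right) = \left(33597 - 3505\right) \left(\left(\left(48 + \left(-142\right)^{2} - -142\right) + 20580\right) + \frac{49490}{-43409}\right) = 30092 \left(\left(\left(48 + 20164 + 142\right) + 20580\right) + 49490 \left(- \frac{1}{43409}\right)\right) = 30092 \left(\left(20354 + 20580\right) - \frac{49490}{43409}\right) = 30092 \left(40934 - \frac{49490}{43409}\right) = 30092 \cdot \frac{1776854516}{43409} = \frac{53469106095472}{43409}$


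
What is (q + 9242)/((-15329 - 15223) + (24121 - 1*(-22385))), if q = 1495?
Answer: 3579/5318 ≈ 0.67300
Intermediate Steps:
(q + 9242)/((-15329 - 15223) + (24121 - 1*(-22385))) = (1495 + 9242)/((-15329 - 15223) + (24121 - 1*(-22385))) = 10737/(-30552 + (24121 + 22385)) = 10737/(-30552 + 46506) = 10737/15954 = 10737*(1/15954) = 3579/5318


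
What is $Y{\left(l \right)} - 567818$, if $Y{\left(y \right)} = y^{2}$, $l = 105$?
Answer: $-556793$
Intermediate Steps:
$Y{\left(l \right)} - 567818 = 105^{2} - 567818 = 11025 - 567818 = -556793$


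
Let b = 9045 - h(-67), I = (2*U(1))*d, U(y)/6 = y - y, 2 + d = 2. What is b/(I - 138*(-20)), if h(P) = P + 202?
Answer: 297/92 ≈ 3.2283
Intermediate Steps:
d = 0 (d = -2 + 2 = 0)
U(y) = 0 (U(y) = 6*(y - y) = 6*0 = 0)
I = 0 (I = (2*0)*0 = 0*0 = 0)
h(P) = 202 + P
b = 8910 (b = 9045 - (202 - 67) = 9045 - 1*135 = 9045 - 135 = 8910)
b/(I - 138*(-20)) = 8910/(0 - 138*(-20)) = 8910/(0 + 2760) = 8910/2760 = 8910*(1/2760) = 297/92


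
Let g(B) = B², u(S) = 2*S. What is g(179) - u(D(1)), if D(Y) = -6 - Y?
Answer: 32055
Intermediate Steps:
g(179) - u(D(1)) = 179² - 2*(-6 - 1*1) = 32041 - 2*(-6 - 1) = 32041 - 2*(-7) = 32041 - 1*(-14) = 32041 + 14 = 32055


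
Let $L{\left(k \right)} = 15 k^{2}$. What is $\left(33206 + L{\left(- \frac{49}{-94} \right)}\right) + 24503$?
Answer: $\frac{509952739}{8836} \approx 57713.0$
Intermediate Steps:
$\left(33206 + L{\left(- \frac{49}{-94} \right)}\right) + 24503 = \left(33206 + 15 \left(- \frac{49}{-94}\right)^{2}\right) + 24503 = \left(33206 + 15 \left(\left(-49\right) \left(- \frac{1}{94}\right)\right)^{2}\right) + 24503 = \left(33206 + 15 \left(\frac{49}{94}\right)^{2}\right) + 24503 = \left(33206 + 15 \cdot \frac{2401}{8836}\right) + 24503 = \left(33206 + \frac{36015}{8836}\right) + 24503 = \frac{293444231}{8836} + 24503 = \frac{509952739}{8836}$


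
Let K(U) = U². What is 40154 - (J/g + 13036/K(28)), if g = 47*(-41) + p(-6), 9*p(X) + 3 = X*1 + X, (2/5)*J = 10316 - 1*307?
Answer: 5691592660/141757 ≈ 40150.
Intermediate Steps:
J = 50045/2 (J = 5*(10316 - 1*307)/2 = 5*(10316 - 307)/2 = (5/2)*10009 = 50045/2 ≈ 25023.)
p(X) = -⅓ + 2*X/9 (p(X) = -⅓ + (X*1 + X)/9 = -⅓ + (X + X)/9 = -⅓ + (2*X)/9 = -⅓ + 2*X/9)
g = -5786/3 (g = 47*(-41) + (-⅓ + (2/9)*(-6)) = -1927 + (-⅓ - 4/3) = -1927 - 5/3 = -5786/3 ≈ -1928.7)
40154 - (J/g + 13036/K(28)) = 40154 - (50045/(2*(-5786/3)) + 13036/(28²)) = 40154 - ((50045/2)*(-3/5786) + 13036/784) = 40154 - (-150135/11572 + 13036*(1/784)) = 40154 - (-150135/11572 + 3259/196) = 40154 - 1*517918/141757 = 40154 - 517918/141757 = 5691592660/141757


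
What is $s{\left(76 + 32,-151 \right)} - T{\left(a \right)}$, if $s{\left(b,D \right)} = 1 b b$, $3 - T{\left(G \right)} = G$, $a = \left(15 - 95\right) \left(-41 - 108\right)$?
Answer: $23581$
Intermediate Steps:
$a = 11920$ ($a = \left(-80\right) \left(-149\right) = 11920$)
$T{\left(G \right)} = 3 - G$
$s{\left(b,D \right)} = b^{2}$ ($s{\left(b,D \right)} = b b = b^{2}$)
$s{\left(76 + 32,-151 \right)} - T{\left(a \right)} = \left(76 + 32\right)^{2} - \left(3 - 11920\right) = 108^{2} - \left(3 - 11920\right) = 11664 - -11917 = 11664 + 11917 = 23581$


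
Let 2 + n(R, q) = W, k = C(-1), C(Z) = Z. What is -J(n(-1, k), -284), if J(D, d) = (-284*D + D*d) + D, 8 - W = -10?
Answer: 9072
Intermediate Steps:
W = 18 (W = 8 - 1*(-10) = 8 + 10 = 18)
k = -1
n(R, q) = 16 (n(R, q) = -2 + 18 = 16)
J(D, d) = -283*D + D*d
-J(n(-1, k), -284) = -16*(-283 - 284) = -16*(-567) = -1*(-9072) = 9072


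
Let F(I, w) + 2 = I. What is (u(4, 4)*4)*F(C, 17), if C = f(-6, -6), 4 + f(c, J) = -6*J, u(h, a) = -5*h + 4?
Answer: -1920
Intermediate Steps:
u(h, a) = 4 - 5*h
f(c, J) = -4 - 6*J
C = 32 (C = -4 - 6*(-6) = -4 + 36 = 32)
F(I, w) = -2 + I
(u(4, 4)*4)*F(C, 17) = ((4 - 5*4)*4)*(-2 + 32) = ((4 - 20)*4)*30 = -16*4*30 = -64*30 = -1920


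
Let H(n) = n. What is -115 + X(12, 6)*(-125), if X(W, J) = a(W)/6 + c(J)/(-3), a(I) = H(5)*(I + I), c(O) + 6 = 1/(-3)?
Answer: -25910/9 ≈ -2878.9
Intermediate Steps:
c(O) = -19/3 (c(O) = -6 + 1/(-3) = -6 - ⅓ = -19/3)
a(I) = 10*I (a(I) = 5*(I + I) = 5*(2*I) = 10*I)
X(W, J) = 19/9 + 5*W/3 (X(W, J) = (10*W)/6 - 19/3/(-3) = (10*W)*(⅙) - 19/3*(-⅓) = 5*W/3 + 19/9 = 19/9 + 5*W/3)
-115 + X(12, 6)*(-125) = -115 + (19/9 + (5/3)*12)*(-125) = -115 + (19/9 + 20)*(-125) = -115 + (199/9)*(-125) = -115 - 24875/9 = -25910/9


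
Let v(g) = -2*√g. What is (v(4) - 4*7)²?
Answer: 1024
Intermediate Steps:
(v(4) - 4*7)² = (-2*√4 - 4*7)² = (-2*2 - 28)² = (-4 - 28)² = (-32)² = 1024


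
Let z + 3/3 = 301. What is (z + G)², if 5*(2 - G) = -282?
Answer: 3211264/25 ≈ 1.2845e+5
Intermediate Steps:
z = 300 (z = -1 + 301 = 300)
G = 292/5 (G = 2 - ⅕*(-282) = 2 + 282/5 = 292/5 ≈ 58.400)
(z + G)² = (300 + 292/5)² = (1792/5)² = 3211264/25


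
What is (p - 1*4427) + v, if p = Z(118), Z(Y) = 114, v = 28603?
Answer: 24290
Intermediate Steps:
p = 114
(p - 1*4427) + v = (114 - 1*4427) + 28603 = (114 - 4427) + 28603 = -4313 + 28603 = 24290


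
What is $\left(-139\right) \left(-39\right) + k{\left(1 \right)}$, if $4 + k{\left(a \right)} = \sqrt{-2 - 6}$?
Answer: $5417 + 2 i \sqrt{2} \approx 5417.0 + 2.8284 i$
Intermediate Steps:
$k{\left(a \right)} = -4 + 2 i \sqrt{2}$ ($k{\left(a \right)} = -4 + \sqrt{-2 - 6} = -4 + \sqrt{-8} = -4 + 2 i \sqrt{2}$)
$\left(-139\right) \left(-39\right) + k{\left(1 \right)} = \left(-139\right) \left(-39\right) - \left(4 - 2 i \sqrt{2}\right) = 5421 - \left(4 - 2 i \sqrt{2}\right) = 5417 + 2 i \sqrt{2}$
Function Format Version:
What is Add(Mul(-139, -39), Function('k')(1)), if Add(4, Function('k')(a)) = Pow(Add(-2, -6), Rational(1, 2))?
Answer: Add(5417, Mul(2, I, Pow(2, Rational(1, 2)))) ≈ Add(5417.0, Mul(2.8284, I))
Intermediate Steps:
Function('k')(a) = Add(-4, Mul(2, I, Pow(2, Rational(1, 2)))) (Function('k')(a) = Add(-4, Pow(Add(-2, -6), Rational(1, 2))) = Add(-4, Pow(-8, Rational(1, 2))) = Add(-4, Mul(2, I, Pow(2, Rational(1, 2)))))
Add(Mul(-139, -39), Function('k')(1)) = Add(Mul(-139, -39), Add(-4, Mul(2, I, Pow(2, Rational(1, 2))))) = Add(5421, Add(-4, Mul(2, I, Pow(2, Rational(1, 2))))) = Add(5417, Mul(2, I, Pow(2, Rational(1, 2))))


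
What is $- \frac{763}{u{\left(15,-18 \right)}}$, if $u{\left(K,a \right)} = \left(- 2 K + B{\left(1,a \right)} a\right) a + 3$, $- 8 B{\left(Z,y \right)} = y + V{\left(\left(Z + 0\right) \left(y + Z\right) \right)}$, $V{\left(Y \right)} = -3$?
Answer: $- \frac{1526}{2787} \approx -0.54754$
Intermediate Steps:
$B{\left(Z,y \right)} = \frac{3}{8} - \frac{y}{8}$ ($B{\left(Z,y \right)} = - \frac{y - 3}{8} = - \frac{-3 + y}{8} = \frac{3}{8} - \frac{y}{8}$)
$u{\left(K,a \right)} = 3 + a \left(- 2 K + a \left(\frac{3}{8} - \frac{a}{8}\right)\right)$ ($u{\left(K,a \right)} = \left(- 2 K + \left(\frac{3}{8} - \frac{a}{8}\right) a\right) a + 3 = \left(- 2 K + a \left(\frac{3}{8} - \frac{a}{8}\right)\right) a + 3 = a \left(- 2 K + a \left(\frac{3}{8} - \frac{a}{8}\right)\right) + 3 = 3 + a \left(- 2 K + a \left(\frac{3}{8} - \frac{a}{8}\right)\right)$)
$- \frac{763}{u{\left(15,-18 \right)}} = - \frac{763}{3 - 30 \left(-18\right) + \frac{\left(-18\right)^{2} \left(3 - -18\right)}{8}} = - \frac{763}{3 + 540 + \frac{1}{8} \cdot 324 \left(3 + 18\right)} = - \frac{763}{3 + 540 + \frac{1}{8} \cdot 324 \cdot 21} = - \frac{763}{3 + 540 + \frac{1701}{2}} = - \frac{763}{\frac{2787}{2}} = \left(-763\right) \frac{2}{2787} = - \frac{1526}{2787}$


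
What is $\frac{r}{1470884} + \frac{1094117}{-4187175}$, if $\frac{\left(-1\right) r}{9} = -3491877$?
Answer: $\frac{129980581507847}{6158848712700} \approx 21.105$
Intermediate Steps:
$r = 31426893$ ($r = \left(-9\right) \left(-3491877\right) = 31426893$)
$\frac{r}{1470884} + \frac{1094117}{-4187175} = \frac{31426893}{1470884} + \frac{1094117}{-4187175} = 31426893 \cdot \frac{1}{1470884} + 1094117 \left(- \frac{1}{4187175}\right) = \frac{31426893}{1470884} - \frac{1094117}{4187175} = \frac{129980581507847}{6158848712700}$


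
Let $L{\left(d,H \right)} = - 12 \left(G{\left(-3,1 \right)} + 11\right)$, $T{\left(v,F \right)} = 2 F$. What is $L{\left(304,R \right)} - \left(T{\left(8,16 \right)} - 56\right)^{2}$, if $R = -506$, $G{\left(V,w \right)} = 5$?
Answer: $-768$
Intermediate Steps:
$L{\left(d,H \right)} = -192$ ($L{\left(d,H \right)} = - 12 \left(5 + 11\right) = \left(-12\right) 16 = -192$)
$L{\left(304,R \right)} - \left(T{\left(8,16 \right)} - 56\right)^{2} = -192 - \left(2 \cdot 16 - 56\right)^{2} = -192 - \left(32 - 56\right)^{2} = -192 - \left(-24\right)^{2} = -192 - 576 = -768$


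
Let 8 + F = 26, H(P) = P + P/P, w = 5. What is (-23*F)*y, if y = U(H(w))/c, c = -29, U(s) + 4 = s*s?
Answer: 13248/29 ≈ 456.83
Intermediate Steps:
H(P) = 1 + P (H(P) = P + 1 = 1 + P)
U(s) = -4 + s² (U(s) = -4 + s*s = -4 + s²)
F = 18 (F = -8 + 26 = 18)
y = -32/29 (y = (-4 + (1 + 5)²)/(-29) = (-4 + 6²)*(-1/29) = (-4 + 36)*(-1/29) = 32*(-1/29) = -32/29 ≈ -1.1034)
(-23*F)*y = -23*18*(-32/29) = -414*(-32/29) = 13248/29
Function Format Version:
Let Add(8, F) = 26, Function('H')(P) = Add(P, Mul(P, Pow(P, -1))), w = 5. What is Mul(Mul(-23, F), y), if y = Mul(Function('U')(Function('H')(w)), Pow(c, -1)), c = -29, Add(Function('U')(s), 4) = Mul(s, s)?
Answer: Rational(13248, 29) ≈ 456.83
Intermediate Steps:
Function('H')(P) = Add(1, P) (Function('H')(P) = Add(P, 1) = Add(1, P))
Function('U')(s) = Add(-4, Pow(s, 2)) (Function('U')(s) = Add(-4, Mul(s, s)) = Add(-4, Pow(s, 2)))
F = 18 (F = Add(-8, 26) = 18)
y = Rational(-32, 29) (y = Mul(Add(-4, Pow(Add(1, 5), 2)), Pow(-29, -1)) = Mul(Add(-4, Pow(6, 2)), Rational(-1, 29)) = Mul(Add(-4, 36), Rational(-1, 29)) = Mul(32, Rational(-1, 29)) = Rational(-32, 29) ≈ -1.1034)
Mul(Mul(-23, F), y) = Mul(Mul(-23, 18), Rational(-32, 29)) = Mul(-414, Rational(-32, 29)) = Rational(13248, 29)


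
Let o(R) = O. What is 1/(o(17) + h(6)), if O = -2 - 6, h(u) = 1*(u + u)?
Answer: ¼ ≈ 0.25000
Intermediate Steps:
h(u) = 2*u (h(u) = 1*(2*u) = 2*u)
O = -8
o(R) = -8
1/(o(17) + h(6)) = 1/(-8 + 2*6) = 1/(-8 + 12) = 1/4 = ¼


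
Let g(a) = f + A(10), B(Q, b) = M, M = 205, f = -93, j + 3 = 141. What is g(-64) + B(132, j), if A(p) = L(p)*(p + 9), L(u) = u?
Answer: 302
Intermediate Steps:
j = 138 (j = -3 + 141 = 138)
A(p) = p*(9 + p) (A(p) = p*(p + 9) = p*(9 + p))
B(Q, b) = 205
g(a) = 97 (g(a) = -93 + 10*(9 + 10) = -93 + 10*19 = -93 + 190 = 97)
g(-64) + B(132, j) = 97 + 205 = 302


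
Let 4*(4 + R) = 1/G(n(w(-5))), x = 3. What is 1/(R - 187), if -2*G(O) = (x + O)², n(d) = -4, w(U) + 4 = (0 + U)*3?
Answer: -2/383 ≈ -0.0052219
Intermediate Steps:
w(U) = -4 + 3*U (w(U) = -4 + (0 + U)*3 = -4 + U*3 = -4 + 3*U)
G(O) = -(3 + O)²/2
R = -9/2 (R = -4 + 1/(4*((-(3 - 4)²/2))) = -4 + 1/(4*((-½*(-1)²))) = -4 + 1/(4*((-½*1))) = -4 + 1/(4*(-½)) = -4 + (¼)*(-2) = -4 - ½ = -9/2 ≈ -4.5000)
1/(R - 187) = 1/(-9/2 - 187) = 1/(-383/2) = -2/383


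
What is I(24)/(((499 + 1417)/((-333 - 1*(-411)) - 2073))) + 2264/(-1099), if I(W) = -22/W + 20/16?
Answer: -5068659/2105684 ≈ -2.4071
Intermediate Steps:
I(W) = 5/4 - 22/W (I(W) = -22/W + 20*(1/16) = -22/W + 5/4 = 5/4 - 22/W)
I(24)/(((499 + 1417)/((-333 - 1*(-411)) - 2073))) + 2264/(-1099) = (5/4 - 22/24)/(((499 + 1417)/((-333 - 1*(-411)) - 2073))) + 2264/(-1099) = (5/4 - 22*1/24)/((1916/((-333 + 411) - 2073))) + 2264*(-1/1099) = (5/4 - 11/12)/((1916/(78 - 2073))) - 2264/1099 = 1/(3*((1916/(-1995)))) - 2264/1099 = 1/(3*((1916*(-1/1995)))) - 2264/1099 = 1/(3*(-1916/1995)) - 2264/1099 = (1/3)*(-1995/1916) - 2264/1099 = -665/1916 - 2264/1099 = -5068659/2105684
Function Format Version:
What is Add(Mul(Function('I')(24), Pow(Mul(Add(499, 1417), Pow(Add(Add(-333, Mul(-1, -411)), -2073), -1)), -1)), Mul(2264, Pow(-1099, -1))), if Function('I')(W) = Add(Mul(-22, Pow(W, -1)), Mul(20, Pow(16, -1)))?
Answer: Rational(-5068659, 2105684) ≈ -2.4071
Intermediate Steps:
Function('I')(W) = Add(Rational(5, 4), Mul(-22, Pow(W, -1))) (Function('I')(W) = Add(Mul(-22, Pow(W, -1)), Mul(20, Rational(1, 16))) = Add(Mul(-22, Pow(W, -1)), Rational(5, 4)) = Add(Rational(5, 4), Mul(-22, Pow(W, -1))))
Add(Mul(Function('I')(24), Pow(Mul(Add(499, 1417), Pow(Add(Add(-333, Mul(-1, -411)), -2073), -1)), -1)), Mul(2264, Pow(-1099, -1))) = Add(Mul(Add(Rational(5, 4), Mul(-22, Pow(24, -1))), Pow(Mul(Add(499, 1417), Pow(Add(Add(-333, Mul(-1, -411)), -2073), -1)), -1)), Mul(2264, Pow(-1099, -1))) = Add(Mul(Add(Rational(5, 4), Mul(-22, Rational(1, 24))), Pow(Mul(1916, Pow(Add(Add(-333, 411), -2073), -1)), -1)), Mul(2264, Rational(-1, 1099))) = Add(Mul(Add(Rational(5, 4), Rational(-11, 12)), Pow(Mul(1916, Pow(Add(78, -2073), -1)), -1)), Rational(-2264, 1099)) = Add(Mul(Rational(1, 3), Pow(Mul(1916, Pow(-1995, -1)), -1)), Rational(-2264, 1099)) = Add(Mul(Rational(1, 3), Pow(Mul(1916, Rational(-1, 1995)), -1)), Rational(-2264, 1099)) = Add(Mul(Rational(1, 3), Pow(Rational(-1916, 1995), -1)), Rational(-2264, 1099)) = Add(Mul(Rational(1, 3), Rational(-1995, 1916)), Rational(-2264, 1099)) = Add(Rational(-665, 1916), Rational(-2264, 1099)) = Rational(-5068659, 2105684)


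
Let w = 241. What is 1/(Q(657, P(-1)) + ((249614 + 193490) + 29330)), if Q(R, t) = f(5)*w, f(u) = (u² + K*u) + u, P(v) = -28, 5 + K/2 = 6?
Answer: 1/482074 ≈ 2.0744e-6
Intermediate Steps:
K = 2 (K = -10 + 2*6 = -10 + 12 = 2)
f(u) = u² + 3*u (f(u) = (u² + 2*u) + u = u² + 3*u)
Q(R, t) = 9640 (Q(R, t) = (5*(3 + 5))*241 = (5*8)*241 = 40*241 = 9640)
1/(Q(657, P(-1)) + ((249614 + 193490) + 29330)) = 1/(9640 + ((249614 + 193490) + 29330)) = 1/(9640 + (443104 + 29330)) = 1/(9640 + 472434) = 1/482074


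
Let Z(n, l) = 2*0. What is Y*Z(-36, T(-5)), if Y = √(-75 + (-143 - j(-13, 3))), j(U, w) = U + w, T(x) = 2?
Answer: 0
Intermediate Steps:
Z(n, l) = 0
Y = 4*I*√13 (Y = √(-75 + (-143 - (-13 + 3))) = √(-75 + (-143 - 1*(-10))) = √(-75 + (-143 + 10)) = √(-75 - 133) = √(-208) = 4*I*√13 ≈ 14.422*I)
Y*Z(-36, T(-5)) = (4*I*√13)*0 = 0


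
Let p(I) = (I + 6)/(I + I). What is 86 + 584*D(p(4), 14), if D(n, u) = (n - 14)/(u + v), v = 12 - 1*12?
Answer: -3121/7 ≈ -445.86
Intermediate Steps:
p(I) = (6 + I)/(2*I) (p(I) = (6 + I)/((2*I)) = (6 + I)*(1/(2*I)) = (6 + I)/(2*I))
v = 0 (v = 12 - 12 = 0)
D(n, u) = (-14 + n)/u (D(n, u) = (n - 14)/(u + 0) = (-14 + n)/u)
86 + 584*D(p(4), 14) = 86 + 584*((-14 + (1/2)*(6 + 4)/4)/14) = 86 + 584*((-14 + (1/2)*(1/4)*10)/14) = 86 + 584*((-14 + 5/4)/14) = 86 + 584*((1/14)*(-51/4)) = 86 + 584*(-51/56) = 86 - 3723/7 = -3121/7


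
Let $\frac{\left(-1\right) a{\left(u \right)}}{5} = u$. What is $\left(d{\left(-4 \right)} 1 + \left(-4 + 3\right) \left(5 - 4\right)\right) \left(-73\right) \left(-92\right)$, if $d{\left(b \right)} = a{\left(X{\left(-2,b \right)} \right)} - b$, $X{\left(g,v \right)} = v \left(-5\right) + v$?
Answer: $-517132$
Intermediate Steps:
$X{\left(g,v \right)} = - 4 v$ ($X{\left(g,v \right)} = - 5 v + v = - 4 v$)
$a{\left(u \right)} = - 5 u$
$d{\left(b \right)} = 19 b$ ($d{\left(b \right)} = - 5 \left(- 4 b\right) - b = 20 b - b = 19 b$)
$\left(d{\left(-4 \right)} 1 + \left(-4 + 3\right) \left(5 - 4\right)\right) \left(-73\right) \left(-92\right) = \left(19 \left(-4\right) 1 + \left(-4 + 3\right) \left(5 - 4\right)\right) \left(-73\right) \left(-92\right) = \left(\left(-76\right) 1 - 1\right) \left(-73\right) \left(-92\right) = \left(-76 - 1\right) \left(-73\right) \left(-92\right) = \left(-77\right) \left(-73\right) \left(-92\right) = 5621 \left(-92\right) = -517132$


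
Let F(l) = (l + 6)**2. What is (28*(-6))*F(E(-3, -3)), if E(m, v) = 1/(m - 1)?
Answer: -11109/2 ≈ -5554.5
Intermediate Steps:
E(m, v) = 1/(-1 + m)
F(l) = (6 + l)**2
(28*(-6))*F(E(-3, -3)) = (28*(-6))*(6 + 1/(-1 - 3))**2 = -168*(6 + 1/(-4))**2 = -168*(6 - 1/4)**2 = -168*(23/4)**2 = -168*529/16 = -11109/2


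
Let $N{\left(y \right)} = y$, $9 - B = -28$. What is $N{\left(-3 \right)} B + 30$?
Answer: $-81$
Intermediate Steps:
$B = 37$ ($B = 9 - -28 = 9 + 28 = 37$)
$N{\left(-3 \right)} B + 30 = \left(-3\right) 37 + 30 = -111 + 30 = -81$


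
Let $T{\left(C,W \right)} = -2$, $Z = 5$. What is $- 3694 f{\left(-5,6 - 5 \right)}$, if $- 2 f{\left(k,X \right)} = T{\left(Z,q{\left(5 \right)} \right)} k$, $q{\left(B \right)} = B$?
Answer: $18470$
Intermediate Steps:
$f{\left(k,X \right)} = k$ ($f{\left(k,X \right)} = - \frac{\left(-2\right) k}{2} = k$)
$- 3694 f{\left(-5,6 - 5 \right)} = \left(-3694\right) \left(-5\right) = 18470$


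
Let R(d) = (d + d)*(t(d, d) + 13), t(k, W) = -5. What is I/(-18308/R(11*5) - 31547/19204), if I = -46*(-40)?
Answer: -971722400/11854631 ≈ -81.970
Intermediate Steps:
R(d) = 16*d (R(d) = (d + d)*(-5 + 13) = (2*d)*8 = 16*d)
I = 1840
I/(-18308/R(11*5) - 31547/19204) = 1840/(-18308/(16*(11*5)) - 31547/19204) = 1840/(-18308/(16*55) - 31547*1/19204) = 1840/(-18308/880 - 31547/19204) = 1840/(-18308*1/880 - 31547/19204) = 1840/(-4577/220 - 31547/19204) = 1840/(-11854631/528110) = 1840*(-528110/11854631) = -971722400/11854631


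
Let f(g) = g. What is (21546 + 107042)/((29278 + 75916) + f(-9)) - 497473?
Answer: -52326568917/105185 ≈ -4.9747e+5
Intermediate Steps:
(21546 + 107042)/((29278 + 75916) + f(-9)) - 497473 = (21546 + 107042)/((29278 + 75916) - 9) - 497473 = 128588/(105194 - 9) - 497473 = 128588/105185 - 497473 = -52326568917/105185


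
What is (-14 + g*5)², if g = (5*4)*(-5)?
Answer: 264196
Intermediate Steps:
g = -100 (g = 20*(-5) = -100)
(-14 + g*5)² = (-14 - 100*5)² = (-14 - 500)² = (-514)² = 264196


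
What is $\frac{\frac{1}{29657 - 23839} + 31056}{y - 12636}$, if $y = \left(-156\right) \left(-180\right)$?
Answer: $\frac{180683809}{89853192} \approx 2.0109$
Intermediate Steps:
$y = 28080$
$\frac{\frac{1}{29657 - 23839} + 31056}{y - 12636} = \frac{\frac{1}{29657 - 23839} + 31056}{28080 - 12636} = \frac{\frac{1}{5818} + 31056}{15444} = \left(\frac{1}{5818} + 31056\right) \frac{1}{15444} = \frac{180683809}{5818} \cdot \frac{1}{15444} = \frac{180683809}{89853192}$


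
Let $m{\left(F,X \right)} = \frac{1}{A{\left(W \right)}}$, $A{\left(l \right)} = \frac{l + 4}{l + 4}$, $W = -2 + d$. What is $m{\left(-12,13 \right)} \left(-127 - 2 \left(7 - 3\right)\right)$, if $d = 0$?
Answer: $-135$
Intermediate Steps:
$W = -2$ ($W = -2 + 0 = -2$)
$A{\left(l \right)} = 1$ ($A{\left(l \right)} = \frac{4 + l}{4 + l} = 1$)
$m{\left(F,X \right)} = 1$ ($m{\left(F,X \right)} = 1^{-1} = 1$)
$m{\left(-12,13 \right)} \left(-127 - 2 \left(7 - 3\right)\right) = 1 \left(-127 - 2 \left(7 - 3\right)\right) = 1 \left(-127 - 8\right) = 1 \left(-135\right) = -135$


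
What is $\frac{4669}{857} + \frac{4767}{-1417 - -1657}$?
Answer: $\frac{1735293}{68560} \approx 25.311$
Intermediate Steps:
$\frac{4669}{857} + \frac{4767}{-1417 - -1657} = 4669 \cdot \frac{1}{857} + \frac{4767}{-1417 + 1657} = \frac{4669}{857} + \frac{4767}{240} = \frac{4669}{857} + 4767 \cdot \frac{1}{240} = \frac{4669}{857} + \frac{1589}{80} = \frac{1735293}{68560}$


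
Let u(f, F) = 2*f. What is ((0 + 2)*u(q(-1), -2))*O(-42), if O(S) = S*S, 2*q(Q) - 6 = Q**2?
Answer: 24696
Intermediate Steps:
q(Q) = 3 + Q**2/2
O(S) = S**2
((0 + 2)*u(q(-1), -2))*O(-42) = ((0 + 2)*(2*(3 + (1/2)*(-1)**2)))*(-42)**2 = (2*(2*(3 + (1/2)*1)))*1764 = (2*(2*(3 + 1/2)))*1764 = (2*(2*(7/2)))*1764 = (2*7)*1764 = 14*1764 = 24696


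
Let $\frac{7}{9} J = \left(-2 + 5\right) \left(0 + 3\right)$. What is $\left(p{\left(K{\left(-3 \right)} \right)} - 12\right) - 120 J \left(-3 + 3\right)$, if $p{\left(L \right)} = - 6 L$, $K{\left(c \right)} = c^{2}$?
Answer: $-66$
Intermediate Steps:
$J = \frac{81}{7}$ ($J = \frac{9 \left(-2 + 5\right) \left(0 + 3\right)}{7} = \frac{9 \cdot 3 \cdot 3}{7} = \frac{9}{7} \cdot 9 = \frac{81}{7} \approx 11.571$)
$\left(p{\left(K{\left(-3 \right)} \right)} - 12\right) - 120 J \left(-3 + 3\right) = \left(- 6 \left(-3\right)^{2} - 12\right) - 120 \frac{81 \left(-3 + 3\right)}{7} = \left(\left(-6\right) 9 - 12\right) - 120 \cdot \frac{81}{7} \cdot 0 = \left(-54 - 12\right) - 0 = -66 + 0 = -66$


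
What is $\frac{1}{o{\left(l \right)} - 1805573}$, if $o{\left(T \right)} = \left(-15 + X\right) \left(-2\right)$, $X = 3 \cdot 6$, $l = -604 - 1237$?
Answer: $- \frac{1}{1805579} \approx -5.5384 \cdot 10^{-7}$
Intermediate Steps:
$l = -1841$ ($l = -604 - 1237 = -1841$)
$X = 18$
$o{\left(T \right)} = -6$ ($o{\left(T \right)} = \left(-15 + 18\right) \left(-2\right) = 3 \left(-2\right) = -6$)
$\frac{1}{o{\left(l \right)} - 1805573} = \frac{1}{-6 - 1805573} = \frac{1}{-1805579} = - \frac{1}{1805579}$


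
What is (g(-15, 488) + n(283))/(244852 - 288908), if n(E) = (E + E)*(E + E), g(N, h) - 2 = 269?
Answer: -320627/44056 ≈ -7.2777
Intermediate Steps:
g(N, h) = 271 (g(N, h) = 2 + 269 = 271)
n(E) = 4*E² (n(E) = (2*E)*(2*E) = 4*E²)
(g(-15, 488) + n(283))/(244852 - 288908) = (271 + 4*283²)/(244852 - 288908) = (271 + 4*80089)/(-44056) = (271 + 320356)*(-1/44056) = 320627*(-1/44056) = -320627/44056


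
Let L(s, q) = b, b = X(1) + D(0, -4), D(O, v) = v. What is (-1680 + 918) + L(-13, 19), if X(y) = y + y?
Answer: -764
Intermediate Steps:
X(y) = 2*y
b = -2 (b = 2*1 - 4 = 2 - 4 = -2)
L(s, q) = -2
(-1680 + 918) + L(-13, 19) = (-1680 + 918) - 2 = -762 - 2 = -764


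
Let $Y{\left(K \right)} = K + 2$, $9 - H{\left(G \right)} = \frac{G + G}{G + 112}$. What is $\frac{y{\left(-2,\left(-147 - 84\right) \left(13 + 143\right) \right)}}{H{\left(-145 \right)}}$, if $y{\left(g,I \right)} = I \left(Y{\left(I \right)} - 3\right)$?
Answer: $6122109708$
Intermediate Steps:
$H{\left(G \right)} = 9 - \frac{2 G}{112 + G}$ ($H{\left(G \right)} = 9 - \frac{G + G}{G + 112} = 9 - \frac{2 G}{112 + G}$)
$Y{\left(K \right)} = 2 + K$
$y{\left(g,I \right)} = I \left(-1 + I\right)$ ($y{\left(g,I \right)} = I \left(\left(2 + I\right) - 3\right) = I \left(-1 + I\right)$)
$\frac{y{\left(-2,\left(-147 - 84\right) \left(13 + 143\right) \right)}}{H{\left(-145 \right)}} = \frac{\left(-147 - 84\right) \left(13 + 143\right) \left(-1 + \left(-147 - 84\right) \left(13 + 143\right)\right)}{7 \frac{1}{112 - 145} \left(144 - 145\right)} = \frac{\left(-147 - 84\right) 156 \left(-1 + \left(-147 - 84\right) 156\right)}{7 \frac{1}{-33} \left(-1\right)} = \frac{\left(-231\right) 156 \left(-1 - 36036\right)}{7 \left(- \frac{1}{33}\right) \left(-1\right)} = \frac{\left(-36036\right) \left(-1 - 36036\right)}{\frac{7}{33}} = \left(-36036\right) \left(-36037\right) \frac{33}{7} = 1298629332 \cdot \frac{33}{7} = 6122109708$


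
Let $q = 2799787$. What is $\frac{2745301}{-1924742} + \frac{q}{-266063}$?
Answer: $- \frac{6119290649917}{512102630746} \approx -11.949$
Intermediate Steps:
$\frac{2745301}{-1924742} + \frac{q}{-266063} = \frac{2745301}{-1924742} + \frac{2799787}{-266063} = 2745301 \left(- \frac{1}{1924742}\right) + 2799787 \left(- \frac{1}{266063}\right) = - \frac{2745301}{1924742} - \frac{2799787}{266063} = - \frac{6119290649917}{512102630746}$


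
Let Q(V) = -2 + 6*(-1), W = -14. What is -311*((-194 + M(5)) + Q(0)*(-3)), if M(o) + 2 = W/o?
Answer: 271814/5 ≈ 54363.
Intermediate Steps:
M(o) = -2 - 14/o
Q(V) = -8 (Q(V) = -2 - 6 = -8)
-311*((-194 + M(5)) + Q(0)*(-3)) = -311*((-194 + (-2 - 14/5)) - 8*(-3)) = -311*((-194 + (-2 - 14*1/5)) + 24) = -311*((-194 + (-2 - 14/5)) + 24) = -311*((-194 - 24/5) + 24) = -311*(-994/5 + 24) = -311*(-874/5) = 271814/5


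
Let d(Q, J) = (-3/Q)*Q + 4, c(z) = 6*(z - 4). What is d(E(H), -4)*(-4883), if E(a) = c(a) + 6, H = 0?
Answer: -4883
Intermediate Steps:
c(z) = -24 + 6*z (c(z) = 6*(-4 + z) = -24 + 6*z)
E(a) = -18 + 6*a (E(a) = (-24 + 6*a) + 6 = -18 + 6*a)
d(Q, J) = 1 (d(Q, J) = -3 + 4 = 1)
d(E(H), -4)*(-4883) = 1*(-4883) = -4883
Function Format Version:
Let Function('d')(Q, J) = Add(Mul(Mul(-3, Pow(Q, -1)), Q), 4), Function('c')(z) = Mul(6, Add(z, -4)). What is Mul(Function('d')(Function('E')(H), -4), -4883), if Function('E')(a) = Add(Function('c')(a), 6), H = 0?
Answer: -4883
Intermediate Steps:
Function('c')(z) = Add(-24, Mul(6, z)) (Function('c')(z) = Mul(6, Add(-4, z)) = Add(-24, Mul(6, z)))
Function('E')(a) = Add(-18, Mul(6, a)) (Function('E')(a) = Add(Add(-24, Mul(6, a)), 6) = Add(-18, Mul(6, a)))
Function('d')(Q, J) = 1 (Function('d')(Q, J) = Add(-3, 4) = 1)
Mul(Function('d')(Function('E')(H), -4), -4883) = Mul(1, -4883) = -4883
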